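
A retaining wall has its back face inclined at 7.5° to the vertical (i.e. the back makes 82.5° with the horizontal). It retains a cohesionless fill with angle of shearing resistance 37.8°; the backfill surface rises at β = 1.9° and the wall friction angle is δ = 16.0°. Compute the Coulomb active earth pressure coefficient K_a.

K_a = sin²(α+φ) / [sin²α · sin(α−δ) · (1 + √{sin(φ+δ)sin(φ−β) / (sin(α−δ)sin(α+β))})²].
With α = 82.5°, φ = 37.8°, δ = 16.0°, β = 1.9°: K_a = 0.2795.

0.280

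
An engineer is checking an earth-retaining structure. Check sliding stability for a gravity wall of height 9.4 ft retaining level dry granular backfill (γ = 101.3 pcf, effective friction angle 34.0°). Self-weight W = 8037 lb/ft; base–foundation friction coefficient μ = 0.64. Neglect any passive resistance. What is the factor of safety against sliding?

K_a = tan²(45° − 34.0°/2) = 0.2827.
P_a = ½K_aγH² = 0.5×0.2827×101.3×9.4² = 1265 lb/ft, acting at H/3 = 3.133 ft above the base.
FS_sliding = μW / P_a = 0.64×8037 / 1265 = 4.065.

4.07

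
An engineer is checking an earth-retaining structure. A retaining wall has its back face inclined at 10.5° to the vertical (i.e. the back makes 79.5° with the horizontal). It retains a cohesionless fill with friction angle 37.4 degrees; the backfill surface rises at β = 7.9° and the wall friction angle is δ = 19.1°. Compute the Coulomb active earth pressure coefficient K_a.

K_a = sin²(α+φ) / [sin²α · sin(α−δ) · (1 + √{sin(φ+δ)sin(φ−β) / (sin(α−δ)sin(α+β))})²].
With α = 79.5°, φ = 37.4°, δ = 19.1°, β = 7.9°: K_a = 0.3322.

0.332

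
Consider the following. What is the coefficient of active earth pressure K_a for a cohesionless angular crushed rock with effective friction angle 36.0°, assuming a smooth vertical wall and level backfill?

0.260

K_a = tan²(45° − φ/2) = tan²(27.00°) = 0.2596.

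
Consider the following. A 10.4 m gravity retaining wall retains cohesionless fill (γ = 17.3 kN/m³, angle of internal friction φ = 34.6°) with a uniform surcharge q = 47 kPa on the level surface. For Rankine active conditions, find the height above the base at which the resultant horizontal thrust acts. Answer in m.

K_a = 0.2756.
Triangular part P₁ = ½K_aγH² = 257.9 at H/3 = 3.467 m; rectangular part P₂ = K_a q H = 134.7 at H/2 = 5.200 m.
ȳ = (P₁·3.467 + P₂·5.200)/(P₁+P₂) = 4.061 m.

4.06 m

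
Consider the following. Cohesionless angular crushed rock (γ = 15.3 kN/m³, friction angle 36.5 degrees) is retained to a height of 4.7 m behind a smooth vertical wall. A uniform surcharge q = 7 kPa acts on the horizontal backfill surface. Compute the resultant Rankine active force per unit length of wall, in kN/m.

51.3 kN/m

K_a = tan²(45° − φ/2) = 0.2541.
Soil triangle: ½ K_a γ H² = 0.5×0.2541×15.3×4.7² = 42.93 kN/m.
Surcharge rectangle: K_a q H = 0.2541×7×4.7 = 8.359 kN/m.
Total = 42.93 + 8.359 = 51.29 kN/m.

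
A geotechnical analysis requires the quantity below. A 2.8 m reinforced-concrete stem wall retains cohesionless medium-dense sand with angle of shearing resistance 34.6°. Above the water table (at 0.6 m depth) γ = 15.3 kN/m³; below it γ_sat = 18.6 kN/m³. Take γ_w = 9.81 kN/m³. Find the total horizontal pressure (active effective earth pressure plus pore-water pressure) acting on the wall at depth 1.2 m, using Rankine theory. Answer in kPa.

9.87 kPa

K_a = (1 − sin φ)/(1 + sin φ) = 0.2756.
γ' = 18.6 − 9.81 = 8.790 kN/m³.
Effective vertical stress at 1.2 m: σ'_v = 15.3×0.6 + 8.790×0.600 = 14.45 kPa.
σ'_h = K_a σ'_v = 0.2756 × 14.45 = 3.984 kPa; u = γ_w × 0.600 = 5.886 kPa.
Total σ_h = 3.984 + 5.886 = 9.870 kPa.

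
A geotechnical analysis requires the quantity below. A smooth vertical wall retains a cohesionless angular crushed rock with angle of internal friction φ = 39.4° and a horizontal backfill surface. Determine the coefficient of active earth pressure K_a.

K_a = (1 − sin φ)/(1 + sin φ) = (1 − sin 39.4°)/(1 + sin 39.4°) = 0.2234.

0.223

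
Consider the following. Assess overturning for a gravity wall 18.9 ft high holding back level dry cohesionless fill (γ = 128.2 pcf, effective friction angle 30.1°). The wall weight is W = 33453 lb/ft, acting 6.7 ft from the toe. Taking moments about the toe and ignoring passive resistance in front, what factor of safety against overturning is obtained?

K_a = tan²(45° − 30.1°/2) = 0.3320.
P_a = ½K_aγH² = 0.5×0.3320×128.2×18.9² = 7602 lb/ft, acting at H/3 = 6.300 ft above the base.
Overturning moment M_o = P_a × H/3 = 7602 × 6.300 = 47890.
Resisting moment M_r = W × 6.7 = 33453 × 6.7 = 224100.
FS_overturning = M_r/M_o = 224100/47890 = 4.680.

4.68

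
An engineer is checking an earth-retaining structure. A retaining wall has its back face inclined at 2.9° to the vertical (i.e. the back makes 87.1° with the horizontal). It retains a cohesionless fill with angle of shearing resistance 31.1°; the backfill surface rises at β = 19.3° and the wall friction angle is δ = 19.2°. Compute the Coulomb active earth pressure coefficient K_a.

0.416

K_a = sin²(α+φ) / [sin²α · sin(α−δ) · (1 + √{sin(φ+δ)sin(φ−β) / (sin(α−δ)sin(α+β))})²].
With α = 87.1°, φ = 31.1°, δ = 19.2°, β = 19.3°: K_a = 0.4164.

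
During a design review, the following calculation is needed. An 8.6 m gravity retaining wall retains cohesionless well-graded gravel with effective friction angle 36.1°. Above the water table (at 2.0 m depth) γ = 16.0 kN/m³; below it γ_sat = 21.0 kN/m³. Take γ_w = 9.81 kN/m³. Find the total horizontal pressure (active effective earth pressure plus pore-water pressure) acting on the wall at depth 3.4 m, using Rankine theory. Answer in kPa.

26.1 kPa

K_a = (1 − sin φ)/(1 + sin φ) = 0.2585.
γ' = 21.0 − 9.81 = 11.19 kN/m³.
Effective vertical stress at 3.4 m: σ'_v = 16.0×2.0 + 11.19×1.40 = 47.67 kPa.
σ'_h = K_a σ'_v = 0.2585 × 47.67 = 12.32 kPa; u = γ_w × 1.40 = 13.73 kPa.
Total σ_h = 12.32 + 13.73 = 26.06 kPa.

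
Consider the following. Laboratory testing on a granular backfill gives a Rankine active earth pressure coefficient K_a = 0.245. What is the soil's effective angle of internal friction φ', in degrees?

37.3°

K_a = tan²(45° − φ/2) ⇒ 45° − φ/2 = arctan(√0.245) = 26.33°.
φ = 2(45° − 26.33°) = 37.33°.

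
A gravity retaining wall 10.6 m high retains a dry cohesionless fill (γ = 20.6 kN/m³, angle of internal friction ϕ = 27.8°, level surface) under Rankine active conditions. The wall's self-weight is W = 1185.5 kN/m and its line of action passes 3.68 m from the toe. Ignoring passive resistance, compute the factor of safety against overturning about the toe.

K_a = tan²(45° − 27.8°/2) = 0.3639.
P_a = ½K_aγH² = 0.5×0.3639×20.6×10.6² = 421.1 kN/m, acting at H/3 = 3.533 m above the base.
Overturning moment M_o = P_a × H/3 = 421.1 × 3.533 = 1488.
Resisting moment M_r = W × 3.68 = 1185.5 × 3.68 = 4363.
FS_overturning = M_r/M_o = 4363/1488 = 2.932.

2.93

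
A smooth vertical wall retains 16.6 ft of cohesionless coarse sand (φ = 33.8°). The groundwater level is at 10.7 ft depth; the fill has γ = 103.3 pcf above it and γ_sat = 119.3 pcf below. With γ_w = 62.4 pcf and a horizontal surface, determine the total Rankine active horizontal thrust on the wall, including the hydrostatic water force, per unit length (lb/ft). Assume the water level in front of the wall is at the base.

K_a = tan²(45° − φ/2) = 0.2851.
γ' = 119.3 − 62.4 = 56.90 pcf. Depth below WT = 5.9 ft.
σ'_h at WT = K_a γ d_w = 315.1 psf; at base = 315.1 + K_a γ' × 5.9 = 410.8 psf.
P₁ (0–10.7 ft) = ½×315.1×10.7 = 1686. P₂ (10.7–16.6 ft) = ½(315.1+410.8)×5.9 = 2142.
P_w = ½ γ_w h₂² = 0.5×62.4×5.9² = 1086. Total = 1686+2142+1086 = 4914 lb/ft.

4910 lb/ft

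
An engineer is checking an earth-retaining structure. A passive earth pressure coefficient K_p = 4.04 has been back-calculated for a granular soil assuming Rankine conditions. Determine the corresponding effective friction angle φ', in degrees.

37.1°

K_p = (1+sin φ)/(1−sin φ) ⇒ sin φ = (K_p − 1)/(K_p + 1) = 0.6032.
φ = arcsin(0.6032) = 37.10°.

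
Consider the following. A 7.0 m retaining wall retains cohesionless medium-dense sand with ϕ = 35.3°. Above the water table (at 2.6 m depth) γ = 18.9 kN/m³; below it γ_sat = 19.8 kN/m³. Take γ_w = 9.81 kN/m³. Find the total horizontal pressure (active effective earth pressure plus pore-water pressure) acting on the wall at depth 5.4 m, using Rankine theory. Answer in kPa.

48.1 kPa

K_a = (1 − sin φ)/(1 + sin φ) = 0.2675.
γ' = 19.8 − 9.81 = 9.990 kN/m³.
Effective vertical stress at 5.4 m: σ'_v = 18.9×2.6 + 9.990×2.80 = 77.11 kPa.
σ'_h = K_a σ'_v = 0.2675 × 77.11 = 20.63 kPa; u = γ_w × 2.80 = 27.47 kPa.
Total σ_h = 20.63 + 27.47 = 48.10 kPa.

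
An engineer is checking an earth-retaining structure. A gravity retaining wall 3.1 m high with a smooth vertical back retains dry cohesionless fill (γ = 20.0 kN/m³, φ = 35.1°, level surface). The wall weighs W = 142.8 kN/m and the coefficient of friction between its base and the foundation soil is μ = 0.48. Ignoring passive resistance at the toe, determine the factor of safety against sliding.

2.64

K_a = tan²(45° − 35.1°/2) = 0.2698.
P_a = ½K_aγH² = 0.5×0.2698×20.0×3.1² = 25.93 kN/m, acting at H/3 = 1.033 m above the base.
FS_sliding = μW / P_a = 0.48×142.8 / 25.93 = 2.643.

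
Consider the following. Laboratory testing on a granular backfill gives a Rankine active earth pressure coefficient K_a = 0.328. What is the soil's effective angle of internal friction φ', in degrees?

30.4°

K_a = tan²(45° − φ/2) ⇒ 45° − φ/2 = arctan(√0.328) = 29.80°.
φ = 2(45° − 29.80°) = 30.40°.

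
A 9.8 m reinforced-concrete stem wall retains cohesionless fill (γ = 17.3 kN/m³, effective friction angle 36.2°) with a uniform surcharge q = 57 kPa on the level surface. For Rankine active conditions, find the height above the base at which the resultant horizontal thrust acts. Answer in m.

K_a = 0.2574.
Triangular part P₁ = ½K_aγH² = 213.8 at H/3 = 3.267 m; rectangular part P₂ = K_a q H = 143.8 at H/2 = 4.900 m.
ȳ = (P₁·3.267 + P₂·4.900)/(P₁+P₂) = 3.923 m.

3.92 m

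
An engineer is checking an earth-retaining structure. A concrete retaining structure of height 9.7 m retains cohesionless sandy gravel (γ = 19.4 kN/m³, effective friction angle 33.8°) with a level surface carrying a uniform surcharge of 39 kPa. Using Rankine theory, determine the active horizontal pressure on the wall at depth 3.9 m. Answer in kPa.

32.7 kPa

K_a = (1 − sin φ)/(1 + sin φ) = 0.2851.
σ_v = γz + q = 19.4 × 3.9 + 39 = 114.7 kPa.
σ_h = K_a σ_v = 0.2851 × 114.7 = 32.69 kPa.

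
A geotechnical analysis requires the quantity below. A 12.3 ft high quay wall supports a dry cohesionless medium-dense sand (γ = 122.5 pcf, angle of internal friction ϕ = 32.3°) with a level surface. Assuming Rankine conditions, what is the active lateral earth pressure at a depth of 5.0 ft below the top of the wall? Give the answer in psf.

K_a = (1 − sin φ)/(1 + sin φ) = 0.3035.
σ_h = K_a γ z = 0.3035 × 122.5 × 5.0 = 185.9 psf.

186 psf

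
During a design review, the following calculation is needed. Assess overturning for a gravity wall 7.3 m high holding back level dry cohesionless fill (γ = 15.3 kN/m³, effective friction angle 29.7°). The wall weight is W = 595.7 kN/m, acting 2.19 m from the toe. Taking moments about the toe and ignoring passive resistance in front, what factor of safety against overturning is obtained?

K_a = tan²(45° − 29.7°/2) = 0.3374.
P_a = ½K_aγH² = 0.5×0.3374×15.3×7.3² = 137.5 kN/m, acting at H/3 = 2.433 m above the base.
Overturning moment M_o = P_a × H/3 = 137.5 × 2.433 = 334.7.
Resisting moment M_r = W × 2.19 = 595.7 × 2.19 = 1305.
FS_overturning = M_r/M_o = 1305/334.7 = 3.898.

3.90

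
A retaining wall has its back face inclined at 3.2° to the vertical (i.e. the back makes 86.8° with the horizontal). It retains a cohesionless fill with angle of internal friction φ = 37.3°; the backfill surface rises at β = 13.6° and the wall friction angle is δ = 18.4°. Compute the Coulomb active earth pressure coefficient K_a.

K_a = sin²(α+φ) / [sin²α · sin(α−δ) · (1 + √{sin(φ+δ)sin(φ−β) / (sin(α−δ)sin(α+β))})²].
With α = 86.8°, φ = 37.3°, δ = 18.4°, β = 13.6°: K_a = 0.2880.

0.288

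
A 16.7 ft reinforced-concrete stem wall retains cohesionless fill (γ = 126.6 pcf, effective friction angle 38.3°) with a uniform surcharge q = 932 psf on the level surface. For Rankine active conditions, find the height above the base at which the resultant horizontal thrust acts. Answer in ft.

K_a = 0.2347.
Triangular part P₁ = ½K_aγH² = 4144 at H/3 = 5.567 ft; rectangular part P₂ = K_a q H = 3654 at H/2 = 8.350 ft.
ȳ = (P₁·5.567 + P₂·8.350)/(P₁+P₂) = 6.871 ft.

6.87 ft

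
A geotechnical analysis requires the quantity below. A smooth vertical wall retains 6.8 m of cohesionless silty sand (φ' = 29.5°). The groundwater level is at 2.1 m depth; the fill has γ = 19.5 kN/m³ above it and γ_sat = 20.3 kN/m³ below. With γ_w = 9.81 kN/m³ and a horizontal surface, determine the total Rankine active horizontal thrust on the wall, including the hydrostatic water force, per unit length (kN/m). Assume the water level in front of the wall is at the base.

K_a = tan²(45° − φ/2) = 0.3401.
γ' = 20.3 − 9.81 = 10.49 kN/m³. Depth below WT = 4.7 m.
σ'_h at WT = K_a γ d_w = 13.93 kPa; at base = 13.93 + K_a γ' × 4.7 = 30.70 kPa.
P₁ (0–2.1 m) = ½×13.93×2.1 = 14.62. P₂ (2.1–6.8 m) = ½(13.93+30.70)×4.7 = 104.9.
P_w = ½ γ_w h₂² = 0.5×9.81×4.7² = 108.4. Total = 14.62+104.9+108.4 = 227.8 kN/m.

228 kN/m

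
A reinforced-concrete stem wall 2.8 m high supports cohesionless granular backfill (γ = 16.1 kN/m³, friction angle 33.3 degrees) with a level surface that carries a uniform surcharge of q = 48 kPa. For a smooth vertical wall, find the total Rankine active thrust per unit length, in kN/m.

K_a = tan²(45° − φ/2) = 0.2911.
Soil triangle: ½ K_a γ H² = 0.5×0.2911×16.1×2.8² = 18.37 kN/m.
Surcharge rectangle: K_a q H = 0.2911×48×2.8 = 39.13 kN/m.
Total = 18.37 + 39.13 = 57.50 kN/m.

57.5 kN/m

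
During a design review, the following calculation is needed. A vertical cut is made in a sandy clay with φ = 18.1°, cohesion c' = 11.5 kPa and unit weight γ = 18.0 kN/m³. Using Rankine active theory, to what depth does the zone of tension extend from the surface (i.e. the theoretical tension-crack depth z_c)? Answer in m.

K_a = tan²(45° − 18.1°/2) = 0.5259; √K_a = 0.7252.
The active pressure is zero where K_a γ z = 2c√K_a, so z_c = 2c/(γ√K_a) = 2×11.5/(18.0×0.7252) = 1.762 m.

1.76 m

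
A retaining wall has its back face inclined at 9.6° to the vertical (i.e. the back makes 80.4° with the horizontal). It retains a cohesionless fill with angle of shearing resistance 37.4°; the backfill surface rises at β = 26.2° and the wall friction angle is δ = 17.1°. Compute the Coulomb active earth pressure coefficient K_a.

0.441

K_a = sin²(α+φ) / [sin²α · sin(α−δ) · (1 + √{sin(φ+δ)sin(φ−β) / (sin(α−δ)sin(α+β))})²].
With α = 80.4°, φ = 37.4°, δ = 17.1°, β = 26.2°: K_a = 0.4407.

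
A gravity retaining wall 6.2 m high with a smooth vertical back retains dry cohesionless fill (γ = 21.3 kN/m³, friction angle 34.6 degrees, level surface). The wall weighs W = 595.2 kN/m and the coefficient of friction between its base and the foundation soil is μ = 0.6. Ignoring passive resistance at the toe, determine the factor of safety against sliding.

3.16

K_a = tan²(45° − 34.6°/2) = 0.2756.
P_a = ½K_aγH² = 0.5×0.2756×21.3×6.2² = 112.8 kN/m, acting at H/3 = 2.067 m above the base.
FS_sliding = μW / P_a = 0.6×595.2 / 112.8 = 3.165.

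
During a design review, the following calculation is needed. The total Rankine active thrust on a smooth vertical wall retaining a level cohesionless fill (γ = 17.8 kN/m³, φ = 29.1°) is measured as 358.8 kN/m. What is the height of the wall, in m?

10.8 m

K_a = 0.3456. P_a = ½ K_a γ H² ⇒ H = √(2P_a/(K_a γ)).
H = √(2×358.8/(0.3456×17.8)) = 10.80 m.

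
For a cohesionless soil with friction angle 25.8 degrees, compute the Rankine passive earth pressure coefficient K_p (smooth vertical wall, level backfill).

2.54

K_p = (1 + sin φ)/(1 − sin φ) = tan²(45° + 25.8°/2) = 2.541.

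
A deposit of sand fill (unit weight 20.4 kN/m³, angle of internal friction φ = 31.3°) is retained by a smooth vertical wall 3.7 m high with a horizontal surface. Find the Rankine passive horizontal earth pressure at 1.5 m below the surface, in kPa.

96.8 kPa

K_p = (1 + sin φ)/(1 − sin φ) = 3.162.
σ_h = K_p γ z = 3.162 × 20.4 × 1.5 = 96.77 kPa.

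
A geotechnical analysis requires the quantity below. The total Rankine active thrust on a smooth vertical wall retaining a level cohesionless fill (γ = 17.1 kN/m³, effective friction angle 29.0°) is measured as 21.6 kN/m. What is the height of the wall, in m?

2.70 m

K_a = 0.3470. P_a = ½ K_a γ H² ⇒ H = √(2P_a/(K_a γ)).
H = √(2×21.6/(0.3470×17.1)) = 2.698 m.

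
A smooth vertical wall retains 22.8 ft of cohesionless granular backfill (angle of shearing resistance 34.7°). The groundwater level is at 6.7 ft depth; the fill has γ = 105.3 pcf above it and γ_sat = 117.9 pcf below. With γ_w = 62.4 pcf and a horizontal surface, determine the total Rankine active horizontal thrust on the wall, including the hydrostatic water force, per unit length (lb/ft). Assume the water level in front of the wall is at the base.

K_a = tan²(45° − φ/2) = 0.2745.
γ' = 117.9 − 62.4 = 55.50 pcf. Depth below WT = 16.1 ft.
σ'_h at WT = K_a γ d_w = 193.6 psf; at base = 193.6 + K_a γ' × 16.1 = 438.9 psf.
P₁ (0–6.7 ft) = ½×193.6×6.7 = 648.7. P₂ (6.7–22.8 ft) = ½(193.6+438.9)×16.1 = 5092.
P_w = ½ γ_w h₂² = 0.5×62.4×16.1² = 8087. Total = 648.7+5092+8087 = 13830 lb/ft.

13800 lb/ft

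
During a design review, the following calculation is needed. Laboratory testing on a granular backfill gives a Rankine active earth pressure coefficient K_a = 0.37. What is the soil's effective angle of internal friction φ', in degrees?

27.4°

K_a = tan²(45° − φ/2) ⇒ 45° − φ/2 = arctan(√0.37) = 31.31°.
φ = 2(45° − 31.31°) = 27.38°.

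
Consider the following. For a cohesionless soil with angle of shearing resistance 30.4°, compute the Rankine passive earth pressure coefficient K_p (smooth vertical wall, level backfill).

K_p = (1 + sin φ)/(1 − sin φ) = tan²(45° + 30.4°/2) = 3.049.

3.05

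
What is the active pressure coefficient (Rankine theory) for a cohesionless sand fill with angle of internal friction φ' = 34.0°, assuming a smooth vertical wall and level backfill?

K_a = tan²(45° − φ/2) = tan²(28.00°) = 0.2827.

0.283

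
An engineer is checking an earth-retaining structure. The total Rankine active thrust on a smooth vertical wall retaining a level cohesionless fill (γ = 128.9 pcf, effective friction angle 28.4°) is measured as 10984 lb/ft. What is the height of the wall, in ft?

K_a = 0.3554. P_a = ½ K_a γ H² ⇒ H = √(2P_a/(K_a γ)).
H = √(2×10984/(0.3554×128.9)) = 21.90 ft.

21.9 ft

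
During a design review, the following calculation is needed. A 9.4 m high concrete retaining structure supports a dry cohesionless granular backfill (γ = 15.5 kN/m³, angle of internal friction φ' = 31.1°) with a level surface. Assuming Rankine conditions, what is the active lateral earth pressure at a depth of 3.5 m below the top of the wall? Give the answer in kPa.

17.3 kPa

K_a = (1 − sin φ)/(1 + sin φ) = 0.3188.
σ_h = K_a γ z = 0.3188 × 15.5 × 3.5 = 17.29 kPa.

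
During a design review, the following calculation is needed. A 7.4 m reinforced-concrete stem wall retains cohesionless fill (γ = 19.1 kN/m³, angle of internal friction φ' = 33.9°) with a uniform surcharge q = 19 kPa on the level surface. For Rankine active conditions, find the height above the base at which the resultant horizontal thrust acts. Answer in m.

K_a = 0.2839.
Triangular part P₁ = ½K_aγH² = 148.5 at H/3 = 2.467 m; rectangular part P₂ = K_a q H = 39.92 at H/2 = 3.700 m.
ȳ = (P₁·2.467 + P₂·3.700)/(P₁+P₂) = 2.728 m.

2.73 m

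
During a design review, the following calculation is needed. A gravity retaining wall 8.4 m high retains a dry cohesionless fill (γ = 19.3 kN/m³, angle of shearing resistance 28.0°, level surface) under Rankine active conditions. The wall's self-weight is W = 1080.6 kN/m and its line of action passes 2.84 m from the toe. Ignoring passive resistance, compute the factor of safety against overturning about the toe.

4.46

K_a = tan²(45° − 28.0°/2) = 0.3610.
P_a = ½K_aγH² = 0.5×0.3610×19.3×8.4² = 245.8 kN/m, acting at H/3 = 2.800 m above the base.
Overturning moment M_o = P_a × H/3 = 245.8 × 2.800 = 688.3.
Resisting moment M_r = W × 2.84 = 1080.6 × 2.84 = 3069.
FS_overturning = M_r/M_o = 3069/688.3 = 4.459.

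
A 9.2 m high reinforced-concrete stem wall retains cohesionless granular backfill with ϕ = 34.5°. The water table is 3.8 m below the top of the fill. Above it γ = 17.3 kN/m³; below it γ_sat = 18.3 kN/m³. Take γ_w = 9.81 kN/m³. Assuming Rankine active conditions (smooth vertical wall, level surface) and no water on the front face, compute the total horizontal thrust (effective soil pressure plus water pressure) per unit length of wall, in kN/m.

310 kN/m

K_a = tan²(45° − φ/2) = 0.2768.
γ' = 18.3 − 9.81 = 8.490 kN/m³. Depth below WT = 5.4 m.
σ'_h at WT = K_a γ d_w = 18.20 kPa; at base = 18.20 + K_a γ' × 5.4 = 30.89 kPa.
P₁ (0–3.8 m) = ½×18.20×3.8 = 34.57. P₂ (3.8–9.2 m) = ½(18.20+30.89)×5.4 = 132.5.
P_w = ½ γ_w h₂² = 0.5×9.81×5.4² = 143.0. Total = 34.57+132.5+143.0 = 310.1 kN/m.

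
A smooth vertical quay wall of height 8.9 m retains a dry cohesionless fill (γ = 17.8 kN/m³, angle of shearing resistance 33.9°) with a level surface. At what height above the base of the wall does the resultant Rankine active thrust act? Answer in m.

K_a = 0.2839.
The pressure distribution is triangular, so the resultant acts at H/3 above the base = 8.9/3 = 2.967 m.

2.97 m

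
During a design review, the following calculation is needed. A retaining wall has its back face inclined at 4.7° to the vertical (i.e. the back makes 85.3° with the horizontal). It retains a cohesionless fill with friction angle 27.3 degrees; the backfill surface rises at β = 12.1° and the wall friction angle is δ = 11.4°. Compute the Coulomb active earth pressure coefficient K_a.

K_a = sin²(α+φ) / [sin²α · sin(α−δ) · (1 + √{sin(φ+δ)sin(φ−β) / (sin(α−δ)sin(α+β))})²].
With α = 85.3°, φ = 27.3°, δ = 11.4°, β = 12.1°: K_a = 0.4462.

0.446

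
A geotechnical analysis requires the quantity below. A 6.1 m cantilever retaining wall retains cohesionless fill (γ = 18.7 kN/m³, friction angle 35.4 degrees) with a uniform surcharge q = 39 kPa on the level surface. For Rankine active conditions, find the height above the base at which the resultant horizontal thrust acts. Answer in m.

K_a = 0.2664.
Triangular part P₁ = ½K_aγH² = 92.68 at H/3 = 2.033 m; rectangular part P₂ = K_a q H = 63.38 at H/2 = 3.050 m.
ȳ = (P₁·2.033 + P₂·3.050)/(P₁+P₂) = 2.446 m.

2.45 m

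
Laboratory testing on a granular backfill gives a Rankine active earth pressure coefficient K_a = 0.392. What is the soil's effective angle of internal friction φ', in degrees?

25.9°

K_a = tan²(45° − φ/2) ⇒ 45° − φ/2 = arctan(√0.392) = 32.05°.
φ = 2(45° − 32.05°) = 25.90°.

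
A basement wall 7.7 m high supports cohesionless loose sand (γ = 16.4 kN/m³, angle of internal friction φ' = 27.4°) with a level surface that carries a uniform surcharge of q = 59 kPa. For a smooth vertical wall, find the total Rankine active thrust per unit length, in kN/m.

K_a = tan²(45° − φ/2) = 0.3697.
Soil triangle: ½ K_a γ H² = 0.5×0.3697×16.4×7.7² = 179.7 kN/m.
Surcharge rectangle: K_a q H = 0.3697×59×7.7 = 167.9 kN/m.
Total = 179.7 + 167.9 = 347.7 kN/m.

348 kN/m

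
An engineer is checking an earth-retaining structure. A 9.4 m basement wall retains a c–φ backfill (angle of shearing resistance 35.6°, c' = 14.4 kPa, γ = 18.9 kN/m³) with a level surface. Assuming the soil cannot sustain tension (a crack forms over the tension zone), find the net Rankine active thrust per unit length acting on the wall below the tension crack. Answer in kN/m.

K_a = 0.2641; √K_a = 0.5139.
Tension-crack depth z_c = 2c/(γ√K_a) = 2×14.4/(18.9×0.5139) = 2.965 m.
σ_a at base = K_a γ H − 2c√K_a = 0.2641×18.9×9.4 − 2×14.4×0.5139 = 32.12 kPa.
P_a = ½ × 32.12 × (H − z_c) = 0.5×32.12×6.435 = 103.4 kN/m.

103 kN/m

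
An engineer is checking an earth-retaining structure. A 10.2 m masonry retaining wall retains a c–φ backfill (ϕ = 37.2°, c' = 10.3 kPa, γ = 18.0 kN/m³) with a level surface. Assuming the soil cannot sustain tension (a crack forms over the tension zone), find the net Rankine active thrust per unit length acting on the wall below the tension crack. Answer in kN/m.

138 kN/m

K_a = 0.2464; √K_a = 0.4964.
Tension-crack depth z_c = 2c/(γ√K_a) = 2×10.3/(18.0×0.4964) = 2.305 m.
σ_a at base = K_a γ H − 2c√K_a = 0.2464×18.0×10.2 − 2×10.3×0.4964 = 35.02 kPa.
P_a = ½ × 35.02 × (H − z_c) = 0.5×35.02×7.895 = 138.2 kN/m.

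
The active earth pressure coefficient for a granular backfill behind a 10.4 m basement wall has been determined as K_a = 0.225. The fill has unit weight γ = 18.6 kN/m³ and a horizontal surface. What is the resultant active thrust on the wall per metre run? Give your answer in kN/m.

226 kN/m

P = ½ K_a γ H² = 0.5 × 0.225 × 18.6 × 10.4² = 226.3 kN/m.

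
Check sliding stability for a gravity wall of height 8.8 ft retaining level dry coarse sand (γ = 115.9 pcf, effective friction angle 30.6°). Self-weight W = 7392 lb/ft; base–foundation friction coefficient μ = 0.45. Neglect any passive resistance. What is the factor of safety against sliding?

2.28

K_a = tan²(45° − 30.6°/2) = 0.3253.
P_a = ½K_aγH² = 0.5×0.3253×115.9×8.8² = 1460 lb/ft, acting at H/3 = 2.933 ft above the base.
FS_sliding = μW / P_a = 0.45×7392 / 1460 = 2.278.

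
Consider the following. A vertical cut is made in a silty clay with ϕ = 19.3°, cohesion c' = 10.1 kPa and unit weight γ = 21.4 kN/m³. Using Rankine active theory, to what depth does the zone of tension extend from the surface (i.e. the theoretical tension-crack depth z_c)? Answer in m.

K_a = tan²(45° − 19.3°/2) = 0.5032; √K_a = 0.7094.
The active pressure is zero where K_a γ z = 2c√K_a, so z_c = 2c/(γ√K_a) = 2×10.1/(21.4×0.7094) = 1.331 m.

1.33 m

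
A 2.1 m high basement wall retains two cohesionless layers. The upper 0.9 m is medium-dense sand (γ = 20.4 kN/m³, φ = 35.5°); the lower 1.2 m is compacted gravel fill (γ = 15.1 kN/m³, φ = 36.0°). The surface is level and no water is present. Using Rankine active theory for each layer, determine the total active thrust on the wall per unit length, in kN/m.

10.7 kN/m

K_a1 = tan²(45°−35.5°/2) = 0.2653; K_a2 = tan²(45°−36.0°/2) = 0.2596.
Layer 1: σ at base = K_a1 γ₁ h₁ = 4.870 kPa; P₁ = ½×4.870×0.9 = 2.192.
Layer 2: σ_v at top = γ₁h₁ = 18.36; σ_h top = K_a2×18.36 = 4.767; σ_h base = K_a2×(18.36+15.1×1.2) = 9.471.
P₂ = ½(4.767+9.471)×1.2 = 8.542. Total P_a = 2.192+8.542 = 10.73 kN/m.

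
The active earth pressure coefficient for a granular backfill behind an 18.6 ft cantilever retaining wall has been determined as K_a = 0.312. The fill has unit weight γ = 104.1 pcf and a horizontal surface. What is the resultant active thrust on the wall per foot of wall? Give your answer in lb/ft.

P = ½ K_a γ H² = 0.5 × 0.312 × 104.1 × 18.6² = 5618 lb/ft.

5620 lb/ft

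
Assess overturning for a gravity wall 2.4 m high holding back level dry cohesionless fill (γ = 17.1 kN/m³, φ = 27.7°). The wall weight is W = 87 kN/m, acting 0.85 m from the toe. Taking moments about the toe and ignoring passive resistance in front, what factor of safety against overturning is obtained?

K_a = tan²(45° − 27.7°/2) = 0.3653.
P_a = ½K_aγH² = 0.5×0.3653×17.1×2.4² = 17.99 kN/m, acting at H/3 = 0.8000 m above the base.
Overturning moment M_o = P_a × H/3 = 17.99 × 0.8000 = 14.39.
Resisting moment M_r = W × 0.85 = 87 × 0.85 = 73.95.
FS_overturning = M_r/M_o = 73.95/14.39 = 5.138.

5.14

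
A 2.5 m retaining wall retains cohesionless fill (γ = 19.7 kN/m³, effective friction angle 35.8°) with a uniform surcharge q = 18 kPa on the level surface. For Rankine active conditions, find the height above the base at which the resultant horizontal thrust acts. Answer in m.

K_a = 0.2619.
Triangular part P₁ = ½K_aγH² = 16.12 at H/3 = 0.8333 m; rectangular part P₂ = K_a q H = 11.78 at H/2 = 1.250 m.
ȳ = (P₁·0.8333 + P₂·1.250)/(P₁+P₂) = 1.009 m.

1.01 m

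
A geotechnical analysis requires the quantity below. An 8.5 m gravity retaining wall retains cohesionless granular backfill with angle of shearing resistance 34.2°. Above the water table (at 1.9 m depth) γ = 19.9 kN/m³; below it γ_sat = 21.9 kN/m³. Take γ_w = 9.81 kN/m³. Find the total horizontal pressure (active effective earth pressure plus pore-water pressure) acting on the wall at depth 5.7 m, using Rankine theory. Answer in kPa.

K_a = (1 − sin φ)/(1 + sin φ) = 0.2803.
γ' = 21.9 − 9.81 = 12.09 kN/m³.
Effective vertical stress at 5.7 m: σ'_v = 19.9×1.9 + 12.09×3.80 = 83.75 kPa.
σ'_h = K_a σ'_v = 0.2803 × 83.75 = 23.48 kPa; u = γ_w × 3.80 = 37.28 kPa.
Total σ_h = 23.48 + 37.28 = 60.76 kPa.

60.8 kPa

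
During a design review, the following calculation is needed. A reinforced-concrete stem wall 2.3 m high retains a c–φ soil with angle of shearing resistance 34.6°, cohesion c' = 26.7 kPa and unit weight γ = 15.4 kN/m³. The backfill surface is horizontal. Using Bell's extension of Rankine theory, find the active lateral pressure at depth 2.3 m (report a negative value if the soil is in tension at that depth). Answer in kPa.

-18.3 kPa

K_a = (1 − sin φ)/(1 + sin φ) = 0.2756.
σ_a = K_a γ z − 2c√K_a = 0.2756×15.4×2.3 − 2×26.7×0.5250 = -18.27 kPa.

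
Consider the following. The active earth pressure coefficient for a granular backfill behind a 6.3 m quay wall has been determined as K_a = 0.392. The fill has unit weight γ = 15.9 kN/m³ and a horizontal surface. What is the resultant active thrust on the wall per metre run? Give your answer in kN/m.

P = ½ K_a γ H² = 0.5 × 0.392 × 15.9 × 6.3² = 123.7 kN/m.

124 kN/m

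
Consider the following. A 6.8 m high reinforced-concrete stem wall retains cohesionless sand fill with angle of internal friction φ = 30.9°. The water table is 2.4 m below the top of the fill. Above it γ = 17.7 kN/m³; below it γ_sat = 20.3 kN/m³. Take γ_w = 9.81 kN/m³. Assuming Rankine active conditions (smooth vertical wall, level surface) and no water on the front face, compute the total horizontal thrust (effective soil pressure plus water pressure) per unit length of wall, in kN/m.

K_a = tan²(45° − φ/2) = 0.3214.
γ' = 20.3 − 9.81 = 10.49 kN/m³. Depth below WT = 4.4 m.
σ'_h at WT = K_a γ d_w = 13.65 kPa; at base = 13.65 + K_a γ' × 4.4 = 28.49 kPa.
P₁ (0–2.4 m) = ½×13.65×2.4 = 16.38. P₂ (2.4–6.8 m) = ½(13.65+28.49)×4.4 = 92.71.
P_w = ½ γ_w h₂² = 0.5×9.81×4.4² = 94.96. Total = 16.38+92.71+94.96 = 204.1 kN/m.

204 kN/m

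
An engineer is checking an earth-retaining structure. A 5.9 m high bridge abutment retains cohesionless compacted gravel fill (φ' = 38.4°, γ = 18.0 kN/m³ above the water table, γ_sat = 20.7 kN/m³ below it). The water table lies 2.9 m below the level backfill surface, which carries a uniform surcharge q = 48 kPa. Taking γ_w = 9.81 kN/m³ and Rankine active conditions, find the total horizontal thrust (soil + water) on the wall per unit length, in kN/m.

176 kN/m

K_a = tan²(45° − φ/2) = 0.2337.
γ' = 20.7 − 9.81 = 10.89 kN/m³. h₂ = H − d_w = 3.0 m.
σ'_h: at surface K_a·q = 11.22; at WT K_a(q+γd_w) = 23.42; at base K_a(q+γd_w+γ'h₂) = 31.05 kPa.
P₁ = ½(11.22+23.42)×2.9 = 50.22; P₂ = ½(23.42+31.05)×3.0 = 81.70; P_w = ½γ_w h₂² = 44.14.
Total = 50.22+81.70+44.14 = 176.1 kN/m.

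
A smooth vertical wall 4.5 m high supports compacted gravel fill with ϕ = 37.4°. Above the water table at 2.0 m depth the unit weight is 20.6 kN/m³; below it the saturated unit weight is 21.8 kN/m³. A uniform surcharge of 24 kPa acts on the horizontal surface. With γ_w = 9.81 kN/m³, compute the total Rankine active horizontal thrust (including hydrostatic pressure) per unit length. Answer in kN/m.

101 kN/m

K_a = tan²(45° − φ/2) = 0.2443.
γ' = 21.8 − 9.81 = 11.99 kN/m³. h₂ = H − d_w = 2.5 m.
σ'_h: at surface K_a·q = 5.862; at WT K_a(q+γd_w) = 15.93; at base K_a(q+γd_w+γ'h₂) = 23.25 kPa.
P₁ = ½(5.862+15.93)×2.0 = 21.79; P₂ = ½(15.93+23.25)×2.5 = 48.97; P_w = ½γ_w h₂² = 30.66.
Total = 21.79+48.97+30.66 = 101.4 kN/m.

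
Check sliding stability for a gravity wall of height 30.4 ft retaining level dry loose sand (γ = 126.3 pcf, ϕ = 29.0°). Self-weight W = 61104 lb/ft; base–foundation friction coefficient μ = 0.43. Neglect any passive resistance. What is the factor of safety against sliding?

K_a = tan²(45° − 29.0°/2) = 0.3470.
P_a = ½K_aγH² = 0.5×0.3470×126.3×30.4² = 20250 lb/ft, acting at H/3 = 10.13 ft above the base.
FS_sliding = μW / P_a = 0.43×61104 / 20250 = 1.298.

1.30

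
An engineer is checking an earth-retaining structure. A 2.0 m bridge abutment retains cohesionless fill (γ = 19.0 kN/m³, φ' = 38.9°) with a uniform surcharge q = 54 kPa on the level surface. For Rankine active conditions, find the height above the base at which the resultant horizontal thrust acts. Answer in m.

0.913 m

K_a = 0.2285.
Triangular part P₁ = ½K_aγH² = 8.684 at H/3 = 0.6667 m; rectangular part P₂ = K_a q H = 24.68 at H/2 = 1.000 m.
ȳ = (P₁·0.6667 + P₂·1.000)/(P₁+P₂) = 0.9132 m.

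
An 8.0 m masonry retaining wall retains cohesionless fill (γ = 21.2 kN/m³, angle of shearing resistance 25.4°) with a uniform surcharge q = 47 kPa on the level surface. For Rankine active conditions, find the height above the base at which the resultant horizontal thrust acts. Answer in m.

K_a = 0.3996.
Triangular part P₁ = ½K_aγH² = 271.1 at H/3 = 2.667 m; rectangular part P₂ = K_a q H = 150.3 at H/2 = 4.000 m.
ȳ = (P₁·2.667 + P₂·4.000)/(P₁+P₂) = 3.142 m.

3.14 m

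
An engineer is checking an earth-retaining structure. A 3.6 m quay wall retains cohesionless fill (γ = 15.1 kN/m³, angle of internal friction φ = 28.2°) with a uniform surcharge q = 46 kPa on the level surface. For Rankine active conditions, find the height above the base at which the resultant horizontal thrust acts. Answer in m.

K_a = 0.3582.
Triangular part P₁ = ½K_aγH² = 35.05 at H/3 = 1.200 m; rectangular part P₂ = K_a q H = 59.32 at H/2 = 1.800 m.
ȳ = (P₁·1.200 + P₂·1.800)/(P₁+P₂) = 1.577 m.

1.58 m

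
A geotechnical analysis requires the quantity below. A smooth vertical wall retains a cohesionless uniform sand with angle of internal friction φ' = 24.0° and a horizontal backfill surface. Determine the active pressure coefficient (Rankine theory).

K_a = tan²(45° − φ/2) = tan²(33.00°) = 0.4217.

0.422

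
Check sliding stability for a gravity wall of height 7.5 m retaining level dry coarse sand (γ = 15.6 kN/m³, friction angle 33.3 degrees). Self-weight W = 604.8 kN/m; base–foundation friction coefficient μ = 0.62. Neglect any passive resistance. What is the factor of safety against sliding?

2.94

K_a = tan²(45° − 33.3°/2) = 0.2911.
P_a = ½K_aγH² = 0.5×0.2911×15.6×7.5² = 127.7 kN/m, acting at H/3 = 2.500 m above the base.
FS_sliding = μW / P_a = 0.62×604.8 / 127.7 = 2.936.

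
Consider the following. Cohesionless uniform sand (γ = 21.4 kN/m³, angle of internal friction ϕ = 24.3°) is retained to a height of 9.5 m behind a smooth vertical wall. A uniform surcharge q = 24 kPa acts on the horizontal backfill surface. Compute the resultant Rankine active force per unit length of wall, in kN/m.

498 kN/m

K_a = tan²(45° − φ/2) = 0.4169.
Soil triangle: ½ K_a γ H² = 0.5×0.4169×21.4×9.5² = 402.6 kN/m.
Surcharge rectangle: K_a q H = 0.4169×24×9.5 = 95.06 kN/m.
Total = 402.6 + 95.06 = 497.7 kN/m.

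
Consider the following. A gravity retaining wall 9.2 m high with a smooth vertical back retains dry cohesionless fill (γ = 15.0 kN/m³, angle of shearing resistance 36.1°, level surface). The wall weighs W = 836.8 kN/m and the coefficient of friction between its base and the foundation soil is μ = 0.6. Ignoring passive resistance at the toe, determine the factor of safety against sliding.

3.06

K_a = tan²(45° − 36.1°/2) = 0.2585.
P_a = ½K_aγH² = 0.5×0.2585×15.0×9.2² = 164.1 kN/m, acting at H/3 = 3.067 m above the base.
FS_sliding = μW / P_a = 0.6×836.8 / 164.1 = 3.060.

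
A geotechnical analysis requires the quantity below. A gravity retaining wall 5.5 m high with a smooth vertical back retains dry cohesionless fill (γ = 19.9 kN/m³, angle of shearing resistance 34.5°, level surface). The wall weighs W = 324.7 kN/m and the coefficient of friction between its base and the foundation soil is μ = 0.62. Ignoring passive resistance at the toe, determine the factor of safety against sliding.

K_a = tan²(45° − 34.5°/2) = 0.2768.
P_a = ½K_aγH² = 0.5×0.2768×19.9×5.5² = 83.32 kN/m, acting at H/3 = 1.833 m above the base.
FS_sliding = μW / P_a = 0.62×324.7 / 83.32 = 2.416.

2.42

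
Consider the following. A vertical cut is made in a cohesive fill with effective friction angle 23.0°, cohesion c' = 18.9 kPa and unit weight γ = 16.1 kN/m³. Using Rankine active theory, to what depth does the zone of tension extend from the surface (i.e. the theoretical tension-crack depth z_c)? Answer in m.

K_a = tan²(45° − 23.0°/2) = 0.4381; √K_a = 0.6619.
The active pressure is zero where K_a γ z = 2c√K_a, so z_c = 2c/(γ√K_a) = 2×18.9/(16.1×0.6619) = 3.547 m.

3.55 m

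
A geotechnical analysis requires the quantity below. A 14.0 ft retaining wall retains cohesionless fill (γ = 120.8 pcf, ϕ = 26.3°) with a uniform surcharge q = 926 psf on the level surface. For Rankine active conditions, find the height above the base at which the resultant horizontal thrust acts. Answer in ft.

5.89 ft

K_a = 0.3859.
Triangular part P₁ = ½K_aγH² = 4569 at H/3 = 4.667 ft; rectangular part P₂ = K_a q H = 5003 at H/2 = 7.000 ft.
ȳ = (P₁·4.667 + P₂·7.000)/(P₁+P₂) = 5.886 ft.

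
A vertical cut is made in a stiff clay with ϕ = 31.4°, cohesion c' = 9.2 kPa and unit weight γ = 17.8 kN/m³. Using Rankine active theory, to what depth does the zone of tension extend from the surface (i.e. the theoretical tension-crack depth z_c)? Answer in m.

K_a = tan²(45° − 31.4°/2) = 0.3149; √K_a = 0.5612.
The active pressure is zero where K_a γ z = 2c√K_a, so z_c = 2c/(γ√K_a) = 2×9.2/(17.8×0.5612) = 1.842 m.

1.84 m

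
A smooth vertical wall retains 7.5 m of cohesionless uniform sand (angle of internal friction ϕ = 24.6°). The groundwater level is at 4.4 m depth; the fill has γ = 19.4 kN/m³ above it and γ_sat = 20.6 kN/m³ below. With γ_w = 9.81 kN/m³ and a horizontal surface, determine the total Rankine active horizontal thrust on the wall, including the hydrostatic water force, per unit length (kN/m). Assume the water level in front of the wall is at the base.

255 kN/m

K_a = tan²(45° − φ/2) = 0.4121.
γ' = 20.6 − 9.81 = 10.79 kN/m³. Depth below WT = 3.1 m.
σ'_h at WT = K_a γ d_w = 35.18 kPa; at base = 35.18 + K_a γ' × 3.1 = 48.97 kPa.
P₁ (0–4.4 m) = ½×35.18×4.4 = 77.40. P₂ (4.4–7.5 m) = ½(35.18+48.97)×3.1 = 130.4.
P_w = ½ γ_w h₂² = 0.5×9.81×3.1² = 47.14. Total = 77.40+130.4+47.14 = 255.0 kN/m.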